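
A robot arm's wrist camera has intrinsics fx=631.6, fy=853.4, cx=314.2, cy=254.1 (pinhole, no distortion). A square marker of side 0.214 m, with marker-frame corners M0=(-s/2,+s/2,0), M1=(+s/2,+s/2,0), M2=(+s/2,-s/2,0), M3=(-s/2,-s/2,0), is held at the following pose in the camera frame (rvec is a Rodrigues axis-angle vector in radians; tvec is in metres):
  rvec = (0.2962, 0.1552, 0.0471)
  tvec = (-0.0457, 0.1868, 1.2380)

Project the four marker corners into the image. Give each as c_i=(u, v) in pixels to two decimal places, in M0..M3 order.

c0=(238.60, 441.15) c1=(343.11, 455.83) c2=(347.30, 319.99) c3=(237.30, 308.00)

Intrinsics K: fx=631.6, fy=853.4, cx=314.2, cy=254.1
Marker side s = 0.214 m; corners in marker frame (Z=0):
  M0 = (-0.1070, +0.1070, 0)
  M1 = (+0.1070, +0.1070, 0)
  M2 = (+0.1070, -0.1070, 0)
  M3 = (-0.1070, -0.1070, 0)
rvec = (0.2962, 0.1552, 0.0471), |rvec| = θ = 0.33770 rad = 19.349°
Rodrigues: sinθ=0.33132, 1−cosθ=0.05648; R = I + sinθ·[k]× + (1−cosθ)·[k]×²:
    [+0.98697 -0.02344 +0.15918]
    [+0.06898 +0.95545 -0.28698]
    [-0.14536 +0.29422 +0.94462]
t = (-0.0457, 0.1868, 1.2380) m
M0: Pc = R·M0+t = (-0.15381, +0.28165, +1.28504); u = 631.6·(-0.15381)/1.28504 + 314.2 = 238.5996, v = 853.4·(+0.28165)/1.28504 + 254.1 = 441.1472
M1: Pc = R·M1+t = (+0.05740, +0.29641, +1.25393); u = 631.6·(+0.05740)/1.25393 + 314.2 = 343.1110, v = 853.4·(+0.29641)/1.25393 + 254.1 = 455.8335
M2: Pc = R·M2+t = (+0.06241, +0.09195, +1.19096); u = 631.6·(+0.06241)/1.19096 + 314.2 = 347.3000, v = 853.4·(+0.09195)/1.19096 + 254.1 = 319.9861
M3: Pc = R·M3+t = (-0.14880, +0.07719, +1.22207); u = 631.6·(-0.14880)/1.22207 + 314.2 = 237.2973, v = 853.4·(+0.07719)/1.22207 + 254.1 = 308.0010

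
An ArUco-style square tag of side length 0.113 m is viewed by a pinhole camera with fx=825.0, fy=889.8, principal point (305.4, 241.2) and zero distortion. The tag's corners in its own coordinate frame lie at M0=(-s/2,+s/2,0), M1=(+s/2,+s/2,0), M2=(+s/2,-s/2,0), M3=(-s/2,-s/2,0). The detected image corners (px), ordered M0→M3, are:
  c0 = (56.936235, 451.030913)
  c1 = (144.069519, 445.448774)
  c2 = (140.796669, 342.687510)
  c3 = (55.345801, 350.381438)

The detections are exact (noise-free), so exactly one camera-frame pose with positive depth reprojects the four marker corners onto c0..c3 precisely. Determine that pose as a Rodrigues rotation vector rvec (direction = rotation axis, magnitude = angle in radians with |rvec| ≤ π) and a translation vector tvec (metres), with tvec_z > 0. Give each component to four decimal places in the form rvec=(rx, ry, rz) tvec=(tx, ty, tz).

rvec=(-0.1607, 0.2043, -0.0852) tvec=(-0.2508, 0.1753, 1.0015)

Intrinsics K: fx=825.0, fy=889.8, cx=305.4, cy=241.2
Marker side s = 0.113 m; corners in marker frame (Z=0):
  M0 = (-0.0565, +0.0565, 0)
  M1 = (+0.0565, +0.0565, 0)
  M2 = (+0.0565, -0.0565, 0)
  M3 = (-0.0565, -0.0565, 0)
Detected image corners:
  c0 = (56.936235, 451.030913) px
  c1 = (144.069519, 445.448774) px
  c2 = (140.796669, 342.687510) px
  c3 = (55.345801, 350.381438) px
Planar DLT: solve 8×8 A·h = b for H (H[2,2]=1):
  H  [+744.24986 +4.85093 +98.80106]
  H  [-136.18463 +833.56022 +396.94369]
  H  [-0.19465 -0.16705 +1.00000]
B = K⁻¹H; ‖b₁‖=0.998484, ‖b₂‖=0.998484; λ = 2/(‖b₁‖+‖b₂‖) = 1.001518, sign → tz>0 ⇒ λ=+1.001518
r₁ = λ·B[:,0] = (+0.97566,-0.10044,-0.19495); r₂ = λ·B[:,1] = (+0.06782,+0.98357,-0.16731)
r₃ = r₁×r₂ = (+0.20855,+0.15001,+0.96644); SVD([r₁ r₂ r₃]) → R = UVᵀ:
  R  [+0.97566 +0.06782 +0.20855]
  R  [-0.10044 +0.98357 +0.15001]
  R  [-0.19495 -0.16731 +0.96644]
t = (-0.25080, +0.17530, +1.00152) m
tr R = 2.925665; θ = arccos((tr R − 1)/2) = 0.273496 rad = 15.670°
axis k = ((R−Rᵀ)₃₂, (R−Rᵀ)₁₃, (R−Rᵀ)₂₁) / (2 sinθ) = (-0.587411, +0.746947, -0.311480)
rvec = θ·k = (-0.160654, +0.204287, -0.085188)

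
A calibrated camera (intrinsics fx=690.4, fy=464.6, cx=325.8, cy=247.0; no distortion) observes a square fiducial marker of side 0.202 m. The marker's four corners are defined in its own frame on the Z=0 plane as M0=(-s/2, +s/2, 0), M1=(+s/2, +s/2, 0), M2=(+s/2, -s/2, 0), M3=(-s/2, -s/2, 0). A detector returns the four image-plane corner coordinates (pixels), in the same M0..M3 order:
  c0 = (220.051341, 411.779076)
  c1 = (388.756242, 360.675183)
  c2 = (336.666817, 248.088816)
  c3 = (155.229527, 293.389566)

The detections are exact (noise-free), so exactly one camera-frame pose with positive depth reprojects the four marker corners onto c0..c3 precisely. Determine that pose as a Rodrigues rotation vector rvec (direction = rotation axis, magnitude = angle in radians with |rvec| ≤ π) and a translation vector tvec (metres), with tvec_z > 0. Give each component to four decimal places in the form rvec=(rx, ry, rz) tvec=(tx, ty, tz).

rvec=(0.1376, -0.2904, -0.3258) tvec=(-0.0500, 0.1303, 0.7378)

Intrinsics K: fx=690.4, fy=464.6, cx=325.8, cy=247.0
Marker side s = 0.202 m; corners in marker frame (Z=0):
  M0 = (-0.1010, +0.1010, 0)
  M1 = (+0.1010, +0.1010, 0)
  M2 = (+0.1010, -0.1010, 0)
  M3 = (-0.1010, -0.1010, 0)
Detected image corners:
  c0 = (220.051341, 411.779076) px
  c1 = (388.756242, 360.675183) px
  c2 = (336.666817, 248.088816) px
  c3 = (155.229527, 293.389566) px
Planar DLT: solve 8×8 A·h = b for H (H[2,2]=1):
  H  [+962.28712 +355.16392 +278.98994]
  H  [-123.93642 +651.06764 +329.04842]
  H  [+0.35022 +0.24310 +1.00000]
B = K⁻¹H; ‖b₁‖=1.355409, ‖b₂‖=1.355409; λ = 2/(‖b₁‖+‖b₂‖) = 0.737785, sign → tz>0 ⇒ λ=+0.737785
r₁ = λ·B[:,0] = (+0.90640,-0.33418,+0.25839); r₂ = λ·B[:,1] = (+0.29490,+0.93854,+0.17935)
r₃ = r₁×r₂ = (-0.30244,-0.08637,+0.94925); SVD([r₁ r₂ r₃]) → R = UVᵀ:
  R  [+0.90640 +0.29490 -0.30244]
  R  [-0.33418 +0.93854 -0.08637]
  R  [+0.25839 +0.17935 +0.94925]
t = (-0.05002, +0.13029, +0.73778) m
tr R = 2.794189; θ = arccos((tr R − 1)/2) = 0.457647 rad = 26.221°
axis k = ((R−Rᵀ)₃₂, (R−Rᵀ)₁₃, (R−Rᵀ)₂₁) / (2 sinθ) = (+0.300698, -0.634657, -0.711893)
rvec = θ·k = (+0.137613, -0.290449, -0.325796)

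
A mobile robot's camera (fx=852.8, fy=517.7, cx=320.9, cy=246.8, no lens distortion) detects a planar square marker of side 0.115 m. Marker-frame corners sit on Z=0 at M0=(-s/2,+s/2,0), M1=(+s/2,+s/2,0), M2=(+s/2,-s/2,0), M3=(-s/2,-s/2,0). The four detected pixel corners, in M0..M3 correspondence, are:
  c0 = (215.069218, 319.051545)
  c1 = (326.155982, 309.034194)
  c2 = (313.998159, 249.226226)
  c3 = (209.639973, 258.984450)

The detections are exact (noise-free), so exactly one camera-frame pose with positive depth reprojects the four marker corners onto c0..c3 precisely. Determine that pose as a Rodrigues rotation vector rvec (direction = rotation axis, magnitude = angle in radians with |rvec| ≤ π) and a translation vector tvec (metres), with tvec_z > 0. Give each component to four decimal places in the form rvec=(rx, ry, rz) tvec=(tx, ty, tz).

rvec=(-0.5006, 0.0836, -0.1381) tvec=(-0.0578, 0.0630, 0.8970)

Intrinsics K: fx=852.8, fy=517.7, cx=320.9, cy=246.8
Marker side s = 0.115 m; corners in marker frame (Z=0):
  M0 = (-0.0575, +0.0575, 0)
  M1 = (+0.0575, +0.0575, 0)
  M2 = (+0.0575, -0.0575, 0)
  M3 = (-0.0575, -0.0575, 0)
Detected image corners:
  c0 = (215.069218, 319.051545) px
  c1 = (326.155982, 309.034194) px
  c2 = (313.998159, 249.226226) px
  c3 = (209.639973, 258.984450) px
Planar DLT: solve 8×8 A·h = b for H (H[2,2]=1):
  H  [+922.14903 -67.10051 +265.92064]
  H  [-100.52382 +368.09465 +283.15995]
  H  [-0.05132 -0.53896 +1.00000]
B = K⁻¹H; ‖b₁‖=1.114818, ‖b₂‖=1.114818; λ = 2/(‖b₁‖+‖b₂‖) = 0.897007, sign → tz>0 ⇒ λ=+0.897007
r₁ = λ·B[:,0] = (+0.98727,-0.15223,-0.04603); r₂ = λ·B[:,1] = (+0.11134,+0.86826,-0.48345)
r₃ = r₁×r₂ = (+0.11356,+0.47217,+0.87416); SVD([r₁ r₂ r₃]) → R = UVᵀ:
  R  [+0.98727 +0.11134 +0.11356]
  R  [-0.15223 +0.86826 +0.47217]
  R  [-0.04603 -0.48345 +0.87416]
t = (-0.05783, +0.06300, +0.89701) m
tr R = 2.729695; θ = arccos((tr R − 1)/2) = 0.525950 rad = 30.135°
axis k = ((R−Rᵀ)₃₂, (R−Rᵀ)₁₃, (R−Rᵀ)₂₁) / (2 sinθ) = (-0.951750, +0.158949, -0.262501)
rvec = θ·k = (-0.500573, +0.083599, -0.138063)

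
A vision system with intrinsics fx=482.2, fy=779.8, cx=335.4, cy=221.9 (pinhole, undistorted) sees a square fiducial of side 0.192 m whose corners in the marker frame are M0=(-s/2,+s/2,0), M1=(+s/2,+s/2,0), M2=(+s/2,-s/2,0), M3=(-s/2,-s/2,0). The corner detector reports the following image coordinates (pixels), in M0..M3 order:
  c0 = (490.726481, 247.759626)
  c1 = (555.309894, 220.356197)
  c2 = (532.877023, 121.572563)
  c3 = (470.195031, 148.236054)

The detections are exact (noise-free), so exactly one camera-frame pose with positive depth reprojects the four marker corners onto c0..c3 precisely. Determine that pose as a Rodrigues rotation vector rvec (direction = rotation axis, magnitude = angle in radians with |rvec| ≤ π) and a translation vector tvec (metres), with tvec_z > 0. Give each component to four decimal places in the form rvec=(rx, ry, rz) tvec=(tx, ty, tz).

Intrinsics K: fx=482.2, fy=779.8, cx=335.4, cy=221.9
Marker side s = 0.192 m; corners in marker frame (Z=0):
  M0 = (-0.0960, +0.0960, 0)
  M1 = (+0.0960, +0.0960, 0)
  M2 = (+0.0960, -0.0960, 0)
  M3 = (-0.0960, -0.0960, 0)
Detected image corners:
  c0 = (490.726481, 247.759626) px
  c1 = (555.309894, 220.356197) px
  c2 = (532.877023, 121.572563) px
  c3 = (470.195031, 148.236054) px
Planar DLT: solve 8×8 A·h = b for H (H[2,2]=1):
  H  [+329.67489 +32.72285 +512.10780]
  H  [-141.37280 +487.91787 +183.74988]
  H  [-0.00326 -0.15453 +1.00000]
B = K⁻¹H; ‖b₁‖=0.709283, ‖b₂‖=0.709283; λ = 2/(‖b₁‖+‖b₂‖) = 1.409875, sign → tz>0 ⇒ λ=+1.409875
r₁ = λ·B[:,0] = (+0.96712,-0.25429,-0.00460); r₂ = λ·B[:,1] = (+0.24722,+0.94415,-0.21787)
r₃ = r₁×r₂ = (+0.05975,+0.20957,+0.97597); SVD([r₁ r₂ r₃]) → R = UVᵀ:
  R  [+0.96712 +0.24722 +0.05975]
  R  [-0.25429 +0.94415 +0.20957]
  R  [-0.00460 -0.21787 +0.97597]
t = (+0.51666, -0.06898, +1.40987) m
tr R = 2.887234; θ = arccos((tr R − 1)/2) = 0.337405 rad = 19.332°
axis k = ((R−Rᵀ)₃₂, (R−Rᵀ)₁₃, (R−Rᵀ)₂₁) / (2 sinθ) = (-0.645590, +0.097191, -0.757474)
rvec = θ·k = (-0.217826, +0.032793, -0.255576)

rvec=(-0.2178, 0.0328, -0.2556) tvec=(0.5167, -0.0690, 1.4099)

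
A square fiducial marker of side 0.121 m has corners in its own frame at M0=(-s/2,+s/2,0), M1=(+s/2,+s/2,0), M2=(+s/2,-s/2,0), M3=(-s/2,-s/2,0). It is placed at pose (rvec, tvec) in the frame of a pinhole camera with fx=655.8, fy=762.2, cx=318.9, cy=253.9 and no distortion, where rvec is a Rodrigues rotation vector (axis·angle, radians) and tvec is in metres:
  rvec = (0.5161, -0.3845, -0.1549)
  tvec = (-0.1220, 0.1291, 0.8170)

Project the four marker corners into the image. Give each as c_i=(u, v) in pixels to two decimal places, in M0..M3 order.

c0=(180.71, 433.88) c1=(270.80, 400.40) c2=(262.38, 313.11) c3=(164.65, 344.88)

Intrinsics K: fx=655.8, fy=762.2, cx=318.9, cy=253.9
Marker side s = 0.121 m; corners in marker frame (Z=0):
  M0 = (-0.0605, +0.0605, 0)
  M1 = (+0.0605, +0.0605, 0)
  M2 = (+0.0605, -0.0605, 0)
  M3 = (-0.0605, -0.0605, 0)
rvec = (0.5161, -0.3845, -0.1549), |rvec| = θ = 0.66196 rad = 37.928°
Rodrigues: sinθ=0.61467, 1−cosθ=0.21121; R = I + sinθ·[k]× + (1−cosθ)·[k]×²:
    [+0.91717 +0.04818 -0.39556]
    [-0.23948 +0.86005 -0.45052]
    [+0.31849 +0.50793 +0.80035]
t = (-0.1220, 0.1291, 0.8170) m
M0: Pc = R·M0+t = (-0.17457, +0.19562, +0.82846); u = 655.8·(-0.17457)/0.82846 + 318.9 = 180.7093, v = 762.2·(+0.19562)/0.82846 + 253.9 = 433.8756
M1: Pc = R·M1+t = (-0.06360, +0.16664, +0.86700); u = 655.8·(-0.06360)/0.86700 + 318.9 = 270.7959, v = 762.2·(+0.16664)/0.86700 + 253.9 = 400.4010
M2: Pc = R·M2+t = (-0.06943, +0.06258, +0.80554); u = 655.8·(-0.06943)/0.80554 + 318.9 = 262.3794, v = 762.2·(+0.06258)/0.80554 + 253.9 = 313.1116
M3: Pc = R·M3+t = (-0.18040, +0.09156, +0.76700); u = 655.8·(-0.18040)/0.76700 + 318.9 = 164.6512, v = 762.2·(+0.09156)/0.76700 + 253.9 = 344.8827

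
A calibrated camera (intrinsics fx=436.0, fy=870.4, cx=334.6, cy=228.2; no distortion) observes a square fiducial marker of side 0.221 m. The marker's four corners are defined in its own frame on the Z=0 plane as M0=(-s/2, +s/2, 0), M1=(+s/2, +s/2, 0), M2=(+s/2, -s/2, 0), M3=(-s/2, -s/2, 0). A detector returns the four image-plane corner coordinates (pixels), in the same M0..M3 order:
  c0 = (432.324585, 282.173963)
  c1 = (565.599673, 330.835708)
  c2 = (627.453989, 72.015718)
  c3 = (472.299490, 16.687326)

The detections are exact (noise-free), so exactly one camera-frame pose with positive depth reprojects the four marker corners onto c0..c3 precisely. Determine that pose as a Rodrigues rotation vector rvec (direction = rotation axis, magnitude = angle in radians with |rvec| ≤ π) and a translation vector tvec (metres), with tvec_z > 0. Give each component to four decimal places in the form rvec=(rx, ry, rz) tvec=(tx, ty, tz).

Intrinsics K: fx=436.0, fy=870.4, cx=334.6, cy=228.2
Marker side s = 0.221 m; corners in marker frame (Z=0):
  M0 = (-0.1105, +0.1105, 0)
  M1 = (+0.1105, +0.1105, 0)
  M2 = (+0.1105, -0.1105, 0)
  M3 = (-0.1105, -0.1105, 0)
Detected image corners:
  c0 = (432.324585, 282.173963) px
  c1 = (565.599673, 330.835708) px
  c2 = (627.453989, 72.015718) px
  c3 = (472.299490, 16.687326) px
Planar DLT: solve 8×8 A·h = b for H (H[2,2]=1):
  H  [+638.50357 +126.08430 +522.35086]
  H  [+230.68196 +1305.45585 +185.21387]
  H  [-0.01971 +0.67953 +1.00000]
B = K⁻¹H; ‖b₁‖=1.504180, ‖b₂‖=1.504180; λ = 2/(‖b₁‖+‖b₂‖) = 0.664814, sign → tz>0 ⇒ λ=+0.664814
r₁ = λ·B[:,0] = (+0.98365,+0.17963,-0.01310); r₂ = λ·B[:,1] = (-0.15444,+0.87867,+0.45176)
r₃ = r₁×r₂ = (+0.09266,-0.44235,+0.89204); SVD([r₁ r₂ r₃]) → R = UVᵀ:
  R  [+0.98365 -0.15444 +0.09266]
  R  [+0.17963 +0.87867 -0.44235]
  R  [-0.01310 +0.45176 +0.89204]
t = (+0.28628, -0.03283, +0.66481) m
tr R = 2.754358; θ = arccos((tr R − 1)/2) = 0.500841 rad = 28.696°
axis k = ((R−Rᵀ)₃₂, (R−Rᵀ)₁₃, (R−Rᵀ)₂₁) / (2 sinθ) = (+0.931050, +0.110134, +0.347874)
rvec = θ·k = (+0.466308, +0.055160, +0.174230)

rvec=(0.4663, 0.0552, 0.1742) tvec=(0.2863, -0.0328, 0.6648)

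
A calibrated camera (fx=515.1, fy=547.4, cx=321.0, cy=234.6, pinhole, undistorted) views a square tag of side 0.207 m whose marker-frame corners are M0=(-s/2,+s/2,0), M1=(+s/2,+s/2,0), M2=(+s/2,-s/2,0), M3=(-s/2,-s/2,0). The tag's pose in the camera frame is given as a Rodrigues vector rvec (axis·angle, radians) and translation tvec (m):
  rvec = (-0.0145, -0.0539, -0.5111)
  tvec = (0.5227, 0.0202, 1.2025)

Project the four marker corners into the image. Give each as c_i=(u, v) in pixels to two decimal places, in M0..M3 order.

c0=(528.98, 308.25) c1=(603.87, 261.74) c2=(560.67, 179.95) c3=(485.38, 225.68)

Intrinsics K: fx=515.1, fy=547.4, cx=321.0, cy=234.6
Marker side s = 0.207 m; corners in marker frame (Z=0):
  M0 = (-0.1035, +0.1035, 0)
  M1 = (+0.1035, +0.1035, 0)
  M2 = (+0.1035, -0.1035, 0)
  M3 = (-0.1035, -0.1035, 0)
rvec = (-0.0145, -0.0539, -0.5111), |rvec| = θ = 0.51414 rad = 29.458°
Rodrigues: sinθ=0.49179, 1−cosθ=0.12928; R = I + sinθ·[k]× + (1−cosθ)·[k]×²:
    [+0.87082 +0.48926 -0.04793]
    [-0.48850 +0.87214 +0.02734]
    [+0.05518 -0.00040 +0.99848]
t = (0.5227, 0.0202, 1.2025) m
M0: Pc = R·M0+t = (+0.48321, +0.16103, +1.19675); u = 515.1·(+0.48321)/1.19675 + 321.0 = 528.9810, v = 547.4·(+0.16103)/1.19675 + 234.6 = 308.2541
M1: Pc = R·M1+t = (+0.66347, +0.05991, +1.20817); u = 515.1·(+0.66347)/1.20817 + 321.0 = 603.8679, v = 547.4·(+0.05991)/1.20817 + 234.6 = 261.7427
M2: Pc = R·M2+t = (+0.56219, -0.12063, +1.20825); u = 515.1·(+0.56219)/1.20825 + 321.0 = 560.6724, v = 547.4·(-0.12063)/1.20825 + 234.6 = 179.9504
M3: Pc = R·M3+t = (+0.38193, -0.01951, +1.19683); u = 515.1·(+0.38193)/1.19683 + 321.0 = 485.3784, v = 547.4·(-0.01951)/1.19683 + 234.6 = 225.6780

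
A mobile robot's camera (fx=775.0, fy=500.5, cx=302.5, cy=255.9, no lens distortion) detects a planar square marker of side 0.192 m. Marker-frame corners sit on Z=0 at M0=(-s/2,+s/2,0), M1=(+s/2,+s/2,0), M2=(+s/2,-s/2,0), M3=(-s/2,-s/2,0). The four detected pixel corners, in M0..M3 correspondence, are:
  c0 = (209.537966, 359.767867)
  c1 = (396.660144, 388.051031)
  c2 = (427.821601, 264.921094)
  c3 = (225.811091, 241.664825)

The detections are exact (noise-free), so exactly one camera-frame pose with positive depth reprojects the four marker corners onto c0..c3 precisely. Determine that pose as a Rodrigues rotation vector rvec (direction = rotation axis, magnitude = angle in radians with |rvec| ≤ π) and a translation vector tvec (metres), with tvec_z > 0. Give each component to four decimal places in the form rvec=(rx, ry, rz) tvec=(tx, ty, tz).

Intrinsics K: fx=775.0, fy=500.5, cx=302.5, cy=255.9
Marker side s = 0.192 m; corners in marker frame (Z=0):
  M0 = (-0.0960, +0.0960, 0)
  M1 = (+0.0960, +0.0960, 0)
  M2 = (+0.0960, -0.0960, 0)
  M3 = (-0.0960, -0.0960, 0)
Detected image corners:
  c0 = (209.537966, 359.767867) px
  c1 = (396.660144, 388.051031) px
  c2 = (427.821601, 264.921094) px
  c3 = (225.811091, 241.664825) px
Planar DLT: solve 8×8 A·h = b for H (H[2,2]=1):
  H  [+919.24764 -8.21487 +311.79406]
  H  [+42.30361 +741.56517 +315.33641]
  H  [-0.29454 +0.36264 +1.00000]
B = K⁻¹H; ‖b₁‖=1.354578, ‖b₂‖=1.354578; λ = 2/(‖b₁‖+‖b₂‖) = 0.738237, sign → tz>0 ⇒ λ=+0.738237
r₁ = λ·B[:,0] = (+0.96052,+0.17357,-0.21744); r₂ = λ·B[:,1] = (-0.11232,+0.95693,+0.26771)
r₃ = r₁×r₂ = (+0.25455,-0.23272,+0.93864); SVD([r₁ r₂ r₃]) → R = UVᵀ:
  R  [+0.96052 -0.11232 +0.25455]
  R  [+0.17357 +0.95693 -0.23272]
  R  [-0.21744 +0.26771 +0.93864]
t = (+0.00885, +0.08767, +0.73824) m
tr R = 2.856086; θ = arccos((tr R − 1)/2) = 0.381673 rad = 21.868°
axis k = ((R−Rᵀ)₃₂, (R−Rᵀ)₁₃, (R−Rᵀ)₂₁) / (2 sinθ) = (+0.671773, +0.633589, +0.383778)
rvec = θ·k = (+0.256398, +0.241824, +0.146478)

rvec=(0.2564, 0.2418, 0.1465) tvec=(0.0089, 0.0877, 0.7382)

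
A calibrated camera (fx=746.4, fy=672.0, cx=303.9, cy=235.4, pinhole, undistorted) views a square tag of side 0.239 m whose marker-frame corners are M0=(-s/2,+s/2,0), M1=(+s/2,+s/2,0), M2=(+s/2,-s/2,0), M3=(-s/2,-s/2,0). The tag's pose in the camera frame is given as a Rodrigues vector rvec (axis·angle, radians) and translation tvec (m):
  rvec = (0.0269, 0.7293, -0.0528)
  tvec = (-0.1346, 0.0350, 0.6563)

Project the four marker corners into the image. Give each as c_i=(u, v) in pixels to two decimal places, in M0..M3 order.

c0=(84.37, 380.38) c1=(253.79, 409.59) c2=(235.82, 131.62) c3=(69.96, 162.59)

Intrinsics K: fx=746.4, fy=672.0, cx=303.9, cy=235.4
Marker side s = 0.239 m; corners in marker frame (Z=0):
  M0 = (-0.1195, +0.1195, 0)
  M1 = (+0.1195, +0.1195, 0)
  M2 = (+0.1195, -0.1195, 0)
  M3 = (-0.1195, -0.1195, 0)
rvec = (0.0269, 0.7293, -0.0528), |rvec| = θ = 0.73170 rad = 41.924°
Rodrigues: sinθ=0.66814, 1−cosθ=0.25596; R = I + sinθ·[k]× + (1−cosθ)·[k]×²:
    [+0.74438 +0.05759 +0.66526]
    [-0.03883 +0.99832 -0.04297]
    [-0.66662 +0.00615 +0.74537]
t = (-0.1346, 0.0350, 0.6563) m
M0: Pc = R·M0+t = (-0.21667, +0.15894, +0.73670); u = 746.4·(-0.21667)/0.73670 + 303.9 = 84.3746, v = 672.0·(+0.15894)/0.73670 + 235.4 = 380.3819
M1: Pc = R·M1+t = (-0.03876, +0.14966, +0.57737); u = 746.4·(-0.03876)/0.57737 + 303.9 = 253.7880, v = 672.0·(+0.14966)/0.57737 + 235.4 = 409.5864
M2: Pc = R·M2+t = (-0.05253, -0.08894, +0.57590); u = 746.4·(-0.05253)/0.57590 + 303.9 = 235.8204, v = 672.0·(-0.08894)/0.57590 + 235.4 = 131.6192
M3: Pc = R·M3+t = (-0.23044, -0.07966, +0.73523); u = 746.4·(-0.23044)/0.73523 + 303.9 = 69.9618, v = 672.0·(-0.07966)/0.73523 + 235.4 = 162.5915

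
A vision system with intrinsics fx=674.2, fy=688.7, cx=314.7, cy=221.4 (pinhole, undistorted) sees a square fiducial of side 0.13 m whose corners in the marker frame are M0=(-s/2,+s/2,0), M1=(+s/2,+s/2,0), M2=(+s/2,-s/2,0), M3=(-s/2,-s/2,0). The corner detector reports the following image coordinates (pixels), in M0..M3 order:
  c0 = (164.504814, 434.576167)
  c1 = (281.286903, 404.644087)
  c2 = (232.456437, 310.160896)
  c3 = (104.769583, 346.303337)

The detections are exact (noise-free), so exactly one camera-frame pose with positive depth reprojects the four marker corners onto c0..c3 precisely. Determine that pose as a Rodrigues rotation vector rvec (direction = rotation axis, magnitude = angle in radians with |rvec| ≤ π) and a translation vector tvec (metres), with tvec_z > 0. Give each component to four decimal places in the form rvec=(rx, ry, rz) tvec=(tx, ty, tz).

Intrinsics K: fx=674.2, fy=688.7, cx=314.7, cy=221.4
Marker side s = 0.13 m; corners in marker frame (Z=0):
  M0 = (-0.0650, +0.0650, 0)
  M1 = (+0.0650, +0.0650, 0)
  M2 = (+0.0650, -0.0650, 0)
  M3 = (-0.0650, -0.0650, 0)
Detected image corners:
  c0 = (164.504814, 434.576167) px
  c1 = (281.286903, 404.644087) px
  c2 = (232.456437, 310.160896) px
  c3 = (104.769583, 346.303337) px
Planar DLT: solve 8×8 A·h = b for H (H[2,2]=1):
  H  [+891.77558 +573.11671 +196.21027]
  H  [-341.40576 +998.44434 +376.52541]
  H  [-0.23669 +0.79135 +1.00000]
B = K⁻¹H; ‖b₁‖=1.512007, ‖b₂‖=1.512007; λ = 2/(‖b₁‖+‖b₂‖) = 0.661373, sign → tz>0 ⇒ λ=+0.661373
r₁ = λ·B[:,0] = (+0.94788,-0.27754,-0.15654); r₂ = λ·B[:,1] = (+0.31791,+0.79057,+0.52338)
r₃ = r₁×r₂ = (-0.02150,-0.54586,+0.83760); SVD([r₁ r₂ r₃]) → R = UVᵀ:
  R  [+0.94788 +0.31791 -0.02150]
  R  [-0.27754 +0.79057 -0.54586]
  R  [-0.15654 +0.52338 +0.83760]
t = (-0.11624, +0.14897, +0.66137) m
tr R = 2.576047; θ = arccos((tr R − 1)/2) = 0.663205 rad = 37.999°
axis k = ((R−Rᵀ)₃₂, (R−Rᵀ)₁₃, (R−Rᵀ)₂₁) / (2 sinθ) = (+0.868393, +0.109669, -0.483596)
rvec = θ·k = (+0.575923, +0.072733, -0.320723)

rvec=(0.5759, 0.0727, -0.3207) tvec=(-0.1162, 0.1490, 0.6614)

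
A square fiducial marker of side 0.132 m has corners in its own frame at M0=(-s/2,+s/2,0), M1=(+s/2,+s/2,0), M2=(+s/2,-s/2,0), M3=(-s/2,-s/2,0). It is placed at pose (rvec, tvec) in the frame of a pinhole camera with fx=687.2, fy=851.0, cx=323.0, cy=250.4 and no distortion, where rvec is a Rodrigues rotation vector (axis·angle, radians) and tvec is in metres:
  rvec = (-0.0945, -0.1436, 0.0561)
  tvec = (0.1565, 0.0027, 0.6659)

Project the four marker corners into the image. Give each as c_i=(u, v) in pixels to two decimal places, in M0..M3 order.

Intrinsics K: fx=687.2, fy=851.0, cx=323.0, cy=250.4
Marker side s = 0.132 m; corners in marker frame (Z=0):
  M0 = (-0.0660, +0.0660, 0)
  M1 = (+0.0660, +0.0660, 0)
  M2 = (+0.0660, -0.0660, 0)
  M3 = (-0.0660, -0.0660, 0)
rvec = (-0.0945, -0.1436, 0.0561), |rvec| = θ = 0.18083 rad = 10.361°
Rodrigues: sinθ=0.17984, 1−cosθ=0.01630; R = I + sinθ·[k]× + (1−cosθ)·[k]×²:
    [+0.98815 -0.04903 -0.14546]
    [+0.06256 +0.99398 +0.08997]
    [+0.14018 -0.09800 +0.98526]
t = (0.1565, 0.0027, 0.6659) m
M0: Pc = R·M0+t = (+0.08805, +0.06417, +0.65018); u = 687.2·(+0.08805)/0.65018 + 323.0 = 416.0595, v = 851.0·(+0.06417)/0.65018 + 250.4 = 334.3946
M1: Pc = R·M1+t = (+0.21848, +0.07243, +0.66868); u = 687.2·(+0.21848)/0.66868 + 323.0 = 547.5319, v = 851.0·(+0.07243)/0.66868 + 250.4 = 342.5801
M2: Pc = R·M2+t = (+0.22495, -0.05877, +0.68162); u = 687.2·(+0.22495)/0.68162 + 323.0 = 549.7953, v = 851.0·(-0.05877)/0.68162 + 250.4 = 177.0215
M3: Pc = R·M3+t = (+0.09452, -0.06703, +0.66312); u = 687.2·(+0.09452)/0.66312 + 323.0 = 420.9508, v = 851.0·(-0.06703)/0.66312 + 250.4 = 164.3761

c0=(416.06, 334.39) c1=(547.53, 342.58) c2=(549.80, 177.02) c3=(420.95, 164.38)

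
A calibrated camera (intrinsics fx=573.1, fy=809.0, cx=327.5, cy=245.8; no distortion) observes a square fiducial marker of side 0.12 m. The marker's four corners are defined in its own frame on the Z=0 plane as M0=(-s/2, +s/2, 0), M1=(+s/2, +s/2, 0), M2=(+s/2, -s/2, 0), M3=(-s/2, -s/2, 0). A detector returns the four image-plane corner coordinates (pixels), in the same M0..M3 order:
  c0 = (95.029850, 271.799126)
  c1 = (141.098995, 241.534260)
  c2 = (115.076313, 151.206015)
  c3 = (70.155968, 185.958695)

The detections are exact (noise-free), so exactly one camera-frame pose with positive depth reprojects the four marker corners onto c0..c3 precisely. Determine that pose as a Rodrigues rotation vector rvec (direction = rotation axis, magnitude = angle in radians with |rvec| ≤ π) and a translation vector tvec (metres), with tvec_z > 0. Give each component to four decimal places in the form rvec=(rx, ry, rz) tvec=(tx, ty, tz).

rvec=(0.1060, 0.4313, -0.3681) tvec=(-0.3984, -0.0415, 1.0252)

Intrinsics K: fx=573.1, fy=809.0, cx=327.5, cy=245.8
Marker side s = 0.12 m; corners in marker frame (Z=0):
  M0 = (-0.0600, +0.0600, 0)
  M1 = (+0.0600, +0.0600, 0)
  M2 = (+0.0600, -0.0600, 0)
  M3 = (-0.0600, -0.0600, 0)
Detected image corners:
  c0 = (95.029850, 271.799126) px
  c1 = (141.098995, 241.534260) px
  c2 = (115.076313, 151.206015) px
  c3 = (70.155968, 185.958695) px
Planar DLT: solve 8×8 A·h = b for H (H[2,2]=1):
  H  [+335.27663 +214.31276 +104.78923]
  H  [-359.39591 +738.33931 +213.08981]
  H  [-0.41630 +0.02243 +1.00000]
B = K⁻¹H; ‖b₁‖=0.975432, ‖b₂‖=0.975432; λ = 2/(‖b₁‖+‖b₂‖) = 1.025187, sign → tz>0 ⇒ λ=+1.025187
r₁ = λ·B[:,0] = (+0.84364,-0.32577,-0.42678); r₂ = λ·B[:,1] = (+0.37023,+0.92866,+0.02300)
r₃ = r₁×r₂ = (+0.38884,-0.17741,+0.90406); SVD([r₁ r₂ r₃]) → R = UVᵀ:
  R  [+0.84364 +0.37023 +0.38884]
  R  [-0.32577 +0.92866 -0.17741]
  R  [-0.42678 +0.02300 +0.90406]
t = (-0.39840, -0.04145, +1.02519) m
tr R = 2.676362; θ = arccos((tr R − 1)/2) = 0.576857 rad = 33.051°
axis k = ((R−Rᵀ)₃₂, (R−Rᵀ)₁₃, (R−Rᵀ)₂₁) / (2 sinθ) = (+0.183731, +0.747738, -0.638069)
rvec = θ·k = (+0.105986, +0.431338, -0.368075)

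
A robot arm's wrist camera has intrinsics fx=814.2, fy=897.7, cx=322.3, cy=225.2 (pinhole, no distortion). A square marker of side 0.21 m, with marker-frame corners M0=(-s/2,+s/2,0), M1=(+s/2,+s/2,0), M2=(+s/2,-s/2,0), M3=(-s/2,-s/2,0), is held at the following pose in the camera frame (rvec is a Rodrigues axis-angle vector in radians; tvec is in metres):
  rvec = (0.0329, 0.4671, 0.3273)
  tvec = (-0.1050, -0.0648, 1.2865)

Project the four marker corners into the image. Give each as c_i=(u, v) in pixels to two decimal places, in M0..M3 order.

c0=(185.86, 226.11) c1=(290.84, 273.96) c2=(332.31, 129.59) c3=(222.70, 90.96)

Intrinsics K: fx=814.2, fy=897.7, cx=322.3, cy=225.2
Marker side s = 0.21 m; corners in marker frame (Z=0):
  M0 = (-0.1050, +0.1050, 0)
  M1 = (+0.1050, +0.1050, 0)
  M2 = (+0.1050, -0.1050, 0)
  M3 = (-0.1050, -0.1050, 0)
rvec = (0.0329, 0.4671, 0.3273), |rvec| = θ = 0.57131 rad = 32.733°
Rodrigues: sinθ=0.54073, 1−cosθ=0.15880; R = I + sinθ·[k]× + (1−cosθ)·[k]×²:
    [+0.84172 -0.30231 +0.44734]
    [+0.31726 +0.94735 +0.04324]
    [-0.43686 +0.10552 +0.89332]
t = (-0.1050, -0.0648, 1.2865) m
M0: Pc = R·M0+t = (-0.22512, +0.00136, +1.34345); u = 814.2·(-0.22512)/1.34345 + 322.3 = 185.8639, v = 897.7·(+0.00136)/1.34345 + 225.2 = 226.1085
M1: Pc = R·M1+t = (-0.04836, +0.06798, +1.25171); u = 814.2·(-0.04836)/1.25171 + 322.3 = 290.8424, v = 897.7·(+0.06798)/1.25171 + 225.2 = 273.9569
M2: Pc = R·M2+t = (+0.01512, -0.13096, +1.22955); u = 814.2·(+0.01512)/1.22955 + 322.3 = 332.3144, v = 897.7·(-0.13096)/1.22955 + 225.2 = 129.5858
M3: Pc = R·M3+t = (-0.16164, -0.19758, +1.32129); u = 814.2·(-0.16164)/1.32129 + 322.3 = 222.6957, v = 897.7·(-0.19758)/1.32129 + 225.2 = 90.9589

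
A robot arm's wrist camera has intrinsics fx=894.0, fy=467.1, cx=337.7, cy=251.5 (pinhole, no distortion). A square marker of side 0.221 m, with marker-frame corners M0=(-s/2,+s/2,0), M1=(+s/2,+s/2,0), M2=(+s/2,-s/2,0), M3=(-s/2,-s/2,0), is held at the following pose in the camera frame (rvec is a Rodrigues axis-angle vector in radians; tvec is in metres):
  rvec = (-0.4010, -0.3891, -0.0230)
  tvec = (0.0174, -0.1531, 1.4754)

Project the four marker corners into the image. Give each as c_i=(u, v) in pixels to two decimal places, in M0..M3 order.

c0=(290.12, 232.29) c1=(416.81, 237.16) c2=(400.19, 176.88) c3=(279.70, 168.92)

Intrinsics K: fx=894.0, fy=467.1, cx=337.7, cy=251.5
Marker side s = 0.221 m; corners in marker frame (Z=0):
  M0 = (-0.1105, +0.1105, 0)
  M1 = (+0.1105, +0.1105, 0)
  M2 = (+0.1105, -0.1105, 0)
  M3 = (-0.1105, -0.1105, 0)
rvec = (-0.4010, -0.3891, -0.0230), |rvec| = θ = 0.55922 rad = 32.041°
Rodrigues: sinθ=0.53053, 1−cosθ=0.15233; R = I + sinθ·[k]× + (1−cosθ)·[k]×²:
    [+0.92600 +0.09782 -0.36464]
    [+0.05418 +0.92142 +0.38478]
    [+0.37363 -0.37606 +0.84793]
t = (0.0174, -0.1531, 1.4754) m
M0: Pc = R·M0+t = (-0.07411, -0.05727, +1.39256); u = 894.0·(-0.07411)/1.39256 + 337.7 = 290.1206, v = 467.1·(-0.05727)/1.39256 + 251.5 = 232.2899
M1: Pc = R·M1+t = (+0.13053, -0.04530, +1.47513); u = 894.0·(+0.13053)/1.47513 + 337.7 = 416.8086, v = 467.1·(-0.04530)/1.47513 + 251.5 = 237.1569
M2: Pc = R·M2+t = (+0.10891, -0.24893, +1.55824); u = 894.0·(+0.10891)/1.55824 + 337.7 = 400.1861, v = 467.1·(-0.24893)/1.55824 + 251.5 = 176.8807
M3: Pc = R·M3+t = (-0.09573, -0.26090, +1.47567); u = 894.0·(-0.09573)/1.47567 + 337.7 = 279.7031, v = 467.1·(-0.26090)/1.47567 + 251.5 = 168.9151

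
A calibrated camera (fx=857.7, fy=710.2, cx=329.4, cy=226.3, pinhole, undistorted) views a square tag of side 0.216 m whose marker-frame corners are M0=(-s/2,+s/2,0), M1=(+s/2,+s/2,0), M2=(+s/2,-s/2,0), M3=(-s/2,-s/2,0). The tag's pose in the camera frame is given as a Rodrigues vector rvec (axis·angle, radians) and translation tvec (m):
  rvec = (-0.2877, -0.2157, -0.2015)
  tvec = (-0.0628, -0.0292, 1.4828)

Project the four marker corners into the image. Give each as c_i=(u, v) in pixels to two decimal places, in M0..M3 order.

c0=(244.36, 271.06) c1=(367.06, 252.39) c2=(338.39, 157.67) c3=(219.30, 172.36)

Intrinsics K: fx=857.7, fy=710.2, cx=329.4, cy=226.3
Marker side s = 0.216 m; corners in marker frame (Z=0):
  M0 = (-0.1080, +0.1080, 0)
  M1 = (+0.1080, +0.1080, 0)
  M2 = (+0.1080, -0.1080, 0)
  M3 = (-0.1080, -0.1080, 0)
rvec = (-0.2877, -0.2157, -0.2015), |rvec| = θ = 0.41219 rad = 23.617°
Rodrigues: sinθ=0.40062, 1−cosθ=0.08375; R = I + sinθ·[k]× + (1−cosθ)·[k]×²:
    [+0.95705 +0.22643 -0.18107]
    [-0.16525 +0.93918 +0.30105]
    [+0.23822 -0.25820 +0.93626]
t = (-0.0628, -0.0292, 1.4828) m
M0: Pc = R·M0+t = (-0.14171, +0.09008, +1.42919); u = 857.7·(-0.14171)/1.42919 + 329.4 = 244.3575, v = 710.2·(+0.09008)/1.42919 + 226.3 = 271.0624
M1: Pc = R·M1+t = (+0.06502, +0.05438, +1.48064); u = 857.7·(+0.06502)/1.48064 + 329.4 = 367.0623, v = 710.2·(+0.05438)/1.48064 + 226.3 = 252.3859
M2: Pc = R·M2+t = (+0.01611, -0.14848, +1.53641); u = 857.7·(+0.01611)/1.53641 + 329.4 = 338.3914, v = 710.2·(-0.14848)/1.53641 + 226.3 = 157.6664
M3: Pc = R·M3+t = (-0.19062, -0.11278, +1.48496); u = 857.7·(-0.19062)/1.48496 + 329.4 = 219.3016, v = 710.2·(-0.11278)/1.48496 + 226.3 = 172.3593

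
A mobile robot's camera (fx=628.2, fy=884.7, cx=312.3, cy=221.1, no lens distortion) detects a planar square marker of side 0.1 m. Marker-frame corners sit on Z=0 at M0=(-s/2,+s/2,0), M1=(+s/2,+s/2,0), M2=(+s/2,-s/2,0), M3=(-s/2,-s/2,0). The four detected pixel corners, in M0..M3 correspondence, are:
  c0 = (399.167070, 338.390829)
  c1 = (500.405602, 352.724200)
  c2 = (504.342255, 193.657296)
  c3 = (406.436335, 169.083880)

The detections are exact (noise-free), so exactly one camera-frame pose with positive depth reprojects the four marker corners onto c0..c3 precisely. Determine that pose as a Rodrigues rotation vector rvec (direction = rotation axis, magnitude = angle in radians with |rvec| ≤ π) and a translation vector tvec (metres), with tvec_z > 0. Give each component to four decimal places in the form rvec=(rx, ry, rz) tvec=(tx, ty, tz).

rvec=(-0.1427, -0.3707, 0.1120) tvec=(0.1209, 0.0251, 0.5348)

Intrinsics K: fx=628.2, fy=884.7, cx=312.3, cy=221.1
Marker side s = 0.1 m; corners in marker frame (Z=0):
  M0 = (-0.0500, +0.0500, 0)
  M1 = (+0.0500, +0.0500, 0)
  M2 = (+0.0500, -0.0500, 0)
  M3 = (-0.0500, -0.0500, 0)
Detected image corners:
  c0 = (399.167070, 338.390829) px
  c1 = (500.405602, 352.724200) px
  c2 = (504.342255, 193.657296) px
  c3 = (406.436335, 169.083880) px
Planar DLT: solve 8×8 A·h = b for H (H[2,2]=1):
  H  [+1293.70450 -190.17703 +454.26982]
  H  [+368.90398 +1561.77179 +262.56291]
  H  [+0.65894 -0.29761 +1.00000]
B = K⁻¹H; ‖b₁‖=1.870025, ‖b₂‖=1.870025; λ = 2/(‖b₁‖+‖b₂‖) = 0.534752, sign → tz>0 ⇒ λ=+0.534752
r₁ = λ·B[:,0] = (+0.92608,+0.13492,+0.35237); r₂ = λ·B[:,1] = (-0.08277,+0.98378,-0.15915)
r₃ = r₁×r₂ = (-0.36813,+0.11822,+0.92223); SVD([r₁ r₂ r₃]) → R = UVᵀ:
  R  [+0.92608 -0.08277 -0.36813]
  R  [+0.13492 +0.98378 +0.11822]
  R  [+0.35237 -0.15915 +0.92223]
t = (+0.12085, +0.02506, +0.53475) m
tr R = 2.832091; θ = arccos((tr R − 1)/2) = 0.412690 rad = 23.645°
axis k = ((R−Rᵀ)₃₂, (R−Rᵀ)₁₃, (R−Rᵀ)₂₁) / (2 sinθ) = (-0.345784, -0.898213, +0.271380)
rvec = θ·k = (-0.142702, -0.370683, +0.111996)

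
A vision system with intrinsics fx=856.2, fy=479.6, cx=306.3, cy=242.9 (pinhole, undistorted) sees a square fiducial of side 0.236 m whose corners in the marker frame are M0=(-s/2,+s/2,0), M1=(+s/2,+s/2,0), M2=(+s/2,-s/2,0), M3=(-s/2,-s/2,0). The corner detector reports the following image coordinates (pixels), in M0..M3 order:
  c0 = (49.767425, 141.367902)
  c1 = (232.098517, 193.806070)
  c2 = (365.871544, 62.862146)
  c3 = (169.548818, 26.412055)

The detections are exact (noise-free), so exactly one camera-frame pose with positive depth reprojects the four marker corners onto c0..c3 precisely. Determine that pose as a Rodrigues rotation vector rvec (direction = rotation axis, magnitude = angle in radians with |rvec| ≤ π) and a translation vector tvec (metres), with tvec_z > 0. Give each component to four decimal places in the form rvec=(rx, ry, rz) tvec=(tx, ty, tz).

Intrinsics K: fx=856.2, fy=479.6, cx=306.3, cy=242.9
Marker side s = 0.236 m; corners in marker frame (Z=0):
  M0 = (-0.1180, +0.1180, 0)
  M1 = (+0.1180, +0.1180, 0)
  M2 = (+0.1180, -0.1180, 0)
  M3 = (-0.1180, -0.1180, 0)
Detected image corners:
  c0 = (49.767425, 141.367902) px
  c1 = (232.098517, 193.806070) px
  c2 = (365.871544, 62.862146) px
  c3 = (169.548818, 26.412055) px
Planar DLT: solve 8×8 A·h = b for H (H[2,2]=1):
  H  [+693.12688 -544.50370 +198.68432]
  H  [+131.39848 +514.06773 +104.38378]
  H  [-0.53476 -0.04494 +1.00000]
B = K⁻¹H; ‖b₁‖=1.258761, ‖b₂‖=1.258761; λ = 2/(‖b₁‖+‖b₂‖) = 0.794432, sign → tz>0 ⇒ λ=+0.794432
r₁ = λ·B[:,0] = (+0.79510,+0.43282,-0.42483); r₂ = λ·B[:,1] = (-0.49245,+0.86961,-0.03570)
r₃ = r₁×r₂ = (+0.35398,+0.23760,+0.90457); SVD([r₁ r₂ r₃]) → R = UVᵀ:
  R  [+0.79510 -0.49245 +0.35398]
  R  [+0.43282 +0.86961 +0.23760]
  R  [-0.42483 -0.03570 +0.90457]
t = (-0.09985, -0.22944, +0.79443) m
tr R = 2.569281; θ = arccos((tr R − 1)/2) = 0.668681 rad = 38.313°
axis k = ((R−Rᵀ)₃₂, (R−Rᵀ)₁₃, (R−Rᵀ)₂₁) / (2 sinθ) = (-0.220420, +0.628125, +0.746240)
rvec = θ·k = (-0.147390, +0.420015, +0.498996)

rvec=(-0.1474, 0.4200, 0.4990) tvec=(-0.0999, -0.2294, 0.7944)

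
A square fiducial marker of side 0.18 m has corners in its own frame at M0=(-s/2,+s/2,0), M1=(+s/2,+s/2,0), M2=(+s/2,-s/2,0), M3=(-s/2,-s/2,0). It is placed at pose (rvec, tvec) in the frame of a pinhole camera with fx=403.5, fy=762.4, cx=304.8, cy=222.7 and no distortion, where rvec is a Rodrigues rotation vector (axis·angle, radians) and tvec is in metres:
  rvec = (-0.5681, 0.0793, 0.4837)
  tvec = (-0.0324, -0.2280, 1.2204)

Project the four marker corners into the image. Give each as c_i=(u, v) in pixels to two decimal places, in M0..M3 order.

Intrinsics K: fx=403.5, fy=762.4, cx=304.8, cy=222.7
Marker side s = 0.18 m; corners in marker frame (Z=0):
  M0 = (-0.0900, +0.0900, 0)
  M1 = (+0.0900, +0.0900, 0)
  M2 = (+0.0900, -0.0900, 0)
  M3 = (-0.0900, -0.0900, 0)
rvec = (-0.5681, 0.0793, 0.4837), |rvec| = θ = 0.75033 rad = 42.991°
Rodrigues: sinθ=0.68188, 1−cosθ=0.26853; R = I + sinθ·[k]× + (1−cosθ)·[k]×²:
    [+0.88540 -0.46106 -0.05900]
    [+0.41809 +0.73446 +0.53457]
    [-0.20313 -0.49798 +0.84306]
t = (-0.0324, -0.2280, 1.2204) m
M0: Pc = R·M0+t = (-0.15358, -0.19953, +1.19386); u = 403.5·(-0.15358)/1.19386 + 304.8 = 252.8926, v = 762.4·(-0.19953)/1.19386 + 222.7 = 95.2830
M1: Pc = R·M1+t = (+0.00579, -0.12427, +1.15730); u = 403.5·(+0.00579)/1.15730 + 304.8 = 306.8190, v = 762.4·(-0.12427)/1.15730 + 222.7 = 140.8338
M2: Pc = R·M2+t = (+0.08878, -0.25647, +1.24694); u = 403.5·(+0.08878)/1.24694 + 304.8 = 333.5292, v = 762.4·(-0.25647)/1.24694 + 222.7 = 65.8869
M3: Pc = R·M3+t = (-0.07059, -0.33173, +1.28350); u = 403.5·(-0.07059)/1.28350 + 304.8 = 282.6080, v = 762.4·(-0.33173)/1.28350 + 222.7 = 25.6524

c0=(252.89, 95.28) c1=(306.82, 140.83) c2=(333.53, 65.89) c3=(282.61, 25.65)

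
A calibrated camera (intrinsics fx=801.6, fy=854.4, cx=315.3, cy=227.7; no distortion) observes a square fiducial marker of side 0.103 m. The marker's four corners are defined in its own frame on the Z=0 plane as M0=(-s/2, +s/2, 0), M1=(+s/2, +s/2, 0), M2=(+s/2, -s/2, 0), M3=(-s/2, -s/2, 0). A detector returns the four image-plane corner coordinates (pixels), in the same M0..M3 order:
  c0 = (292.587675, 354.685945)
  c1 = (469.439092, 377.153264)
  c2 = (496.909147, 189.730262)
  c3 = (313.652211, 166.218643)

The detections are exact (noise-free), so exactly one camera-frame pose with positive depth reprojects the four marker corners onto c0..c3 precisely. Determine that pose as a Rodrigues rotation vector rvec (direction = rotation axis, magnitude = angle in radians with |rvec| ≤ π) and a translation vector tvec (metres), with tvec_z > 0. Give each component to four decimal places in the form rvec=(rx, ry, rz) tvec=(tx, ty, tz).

Intrinsics K: fx=801.6, fy=854.4, cx=315.3, cy=227.7
Marker side s = 0.103 m; corners in marker frame (Z=0):
  M0 = (-0.0515, +0.0515, 0)
  M1 = (+0.0515, +0.0515, 0)
  M2 = (+0.0515, -0.0515, 0)
  M3 = (-0.0515, -0.0515, 0)
Detected image corners:
  c0 = (292.587675, 354.685945) px
  c1 = (469.439092, 377.153264) px
  c2 = (496.909147, 189.730262) px
  c3 = (313.652211, 166.218643) px
Planar DLT: solve 8×8 A·h = b for H (H[2,2]=1):
  H  [+1752.06733 -99.22314 +392.98358]
  H  [+226.23757 +1919.05766 +273.63291]
  H  [+0.01151 +0.34694 +1.00000]
B = K⁻¹H; ‖b₁‖=2.196863, ‖b₂‖=2.196863; λ = 2/(‖b₁‖+‖b₂‖) = 0.455195, sign → tz>0 ⇒ λ=+0.455195
r₁ = λ·B[:,0] = (+0.99286,+0.11914,+0.00524); r₂ = λ·B[:,1] = (-0.11846,+0.98032,+0.15793)
r₃ = r₁×r₂ = (+0.01368,-0.15742,+0.98744); SVD([r₁ r₂ r₃]) → R = UVᵀ:
  R  [+0.99286 -0.11846 +0.01368]
  R  [+0.11914 +0.98032 -0.15742]
  R  [+0.00524 +0.15793 +0.98744]
t = (+0.04411, +0.02447, +0.45519) m
tr R = 2.960620; θ = arccos((tr R − 1)/2) = 0.198771 rad = 11.389°
axis k = ((R−Rᵀ)₃₂, (R−Rᵀ)₁₃, (R−Rᵀ)₂₁) / (2 sinθ) = (+0.798493, +0.021375, +0.601625)
rvec = θ·k = (+0.158717, +0.004249, +0.119585)

rvec=(0.1587, 0.0042, 0.1196) tvec=(0.0441, 0.0245, 0.4552)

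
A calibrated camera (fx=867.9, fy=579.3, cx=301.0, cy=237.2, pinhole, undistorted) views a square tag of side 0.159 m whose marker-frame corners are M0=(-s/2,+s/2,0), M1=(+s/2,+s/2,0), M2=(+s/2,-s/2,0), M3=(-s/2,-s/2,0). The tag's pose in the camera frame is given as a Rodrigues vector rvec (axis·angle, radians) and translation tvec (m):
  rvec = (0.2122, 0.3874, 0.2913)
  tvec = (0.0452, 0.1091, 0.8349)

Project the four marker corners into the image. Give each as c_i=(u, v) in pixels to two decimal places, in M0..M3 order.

Intrinsics K: fx=867.9, fy=579.3, cx=301.0, cy=237.2
Marker side s = 0.159 m; corners in marker frame (Z=0):
  M0 = (-0.0795, +0.0795, 0)
  M1 = (+0.0795, +0.0795, 0)
  M2 = (+0.0795, -0.0795, 0)
  M3 = (-0.0795, -0.0795, 0)
rvec = (0.2122, 0.3874, 0.2913), |rvec| = θ = 0.52912 rad = 30.316°
Rodrigues: sinθ=0.50477, 1−cosθ=0.13675; R = I + sinθ·[k]× + (1−cosθ)·[k]×²:
    [+0.88525 -0.23774 +0.39977]
    [+0.31805 +0.93656 -0.14732]
    [-0.33938 +0.25756 +0.90470]
t = (0.0452, 0.1091, 0.8349) m
M0: Pc = R·M0+t = (-0.04408, +0.15827, +0.88236); u = 867.9·(-0.04408)/0.88236 + 301.0 = 257.6443, v = 579.3·(+0.15827)/0.88236 + 237.2 = 341.1111
M1: Pc = R·M1+t = (+0.09668, +0.20884, +0.82839); u = 867.9·(+0.09668)/0.82839 + 301.0 = 402.2870, v = 579.3·(+0.20884)/0.82839 + 237.2 = 383.2437
M2: Pc = R·M2+t = (+0.13448, +0.05993, +0.78744); u = 867.9·(+0.13448)/0.78744 + 301.0 = 449.2180, v = 579.3·(+0.05993)/0.78744 + 237.2 = 281.2878
M3: Pc = R·M3+t = (-0.00628, +0.00936, +0.84141); u = 867.9·(-0.00628)/0.84141 + 301.0 = 294.5258, v = 579.3·(+0.00936)/0.84141 + 237.2 = 243.6433

c0=(257.64, 341.11) c1=(402.29, 383.24) c2=(449.22, 281.29) c3=(294.53, 243.64)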